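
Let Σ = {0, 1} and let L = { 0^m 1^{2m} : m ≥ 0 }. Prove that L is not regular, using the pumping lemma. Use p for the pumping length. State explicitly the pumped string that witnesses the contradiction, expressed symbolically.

Assume L is regular. Let p be the pumping length given by the pumping lemma.
Take w = 0^p 1^{2p}. Then w ∈ L and |w| = 3p ≥ p.
By the pumping lemma, w = xyz with |xy| ≤ p and y is nonempty.
Since the first p symbols of w are all 0's and |xy| ≤ p, y lies entirely in the leading 0-block: y = 0^k for some k with 1 ≤ k ≤ p.
Pump with i = 2: xy^2z = 0^{p+k} 1^{2p}. For this to lie in L we would need 2p = 2(p+k), which forces k = 0. But k ≥ 1, so xy^2z ∉ L.
Contradiction. Therefore L is not regular.

0^{p+k} 1^{2p}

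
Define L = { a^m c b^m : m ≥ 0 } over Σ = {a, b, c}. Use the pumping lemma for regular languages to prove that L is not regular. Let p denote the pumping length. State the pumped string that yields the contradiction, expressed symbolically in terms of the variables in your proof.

a^{p+k} c b^p

Assume L is regular; let p be its pumping constant.
Take w = a^p c b^p ∈ L with |w| = 2p+1 ≥ p.
By the pumping lemma, w = xyz with |xy| ≤ p and |y| > 0.
Because |xy| ≤ p and w begins with p copies of a, we have y = a^k with 1 ≤ k ≤ p.
Pump with i = 2: xy^2z = a^{p+k} c b^p, which would require p+k = p. But k ≥ 1, so xy^2z ∉ L.
This contradicts the pumping lemma, so L is not regular.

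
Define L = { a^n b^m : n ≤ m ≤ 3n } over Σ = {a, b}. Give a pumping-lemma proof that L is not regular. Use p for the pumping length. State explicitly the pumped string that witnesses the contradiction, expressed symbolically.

Toward a contradiction, assume L is regular with pumping length p.
Take w = a^p b^p ∈ L (since p ≤ p ≤ 3p), with |w| = 2p ≥ p.
By the pumping lemma, w = xyz with |xy| ≤ p and y is nonempty.
Since the first p symbols of w are all a's and |xy| ≤ p, y lies entirely in the leading a-block: y = a^k for some k with 1 ≤ k ≤ p.
Pump with i = 2: xy^2z = a^{p+k} b^p. Now n = p+k > p = m, so the condition n ≤ m fails. Thus xy^2z ∉ L.
Contradiction. Therefore L is not regular.

a^{p+k} b^p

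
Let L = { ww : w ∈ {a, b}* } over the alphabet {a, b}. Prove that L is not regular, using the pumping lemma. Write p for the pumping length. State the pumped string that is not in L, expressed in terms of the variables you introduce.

Assume L is regular. Let p be the pumping length given by the pumping lemma.
Take w = a^p b^p a^p b^p = uu where u = a^pb^p; then w ∈ L and |w| = 4p ≥ p.
By the pumping lemma, w = xyz with |xy| ≤ p and |y| > 0.
The first p characters of w are a's, so xy (and hence y) consists only of a's. Write y = a^k, 1 ≤ k ≤ p.
Pump with i = 2: xy^2z = a^{p+k} b^p a^p b^p, of length 4p+k. Suppose this equals vv. The string starts with a and ends with b, so v does too; thus the boundary between the two copies of v is a b→a transition. There is exactly one such transition, at position 2p+k, so |v| = 2p+k and |vv| = 4p+2k ≠ 4p+k since k ≥ 1. So xy^2z ∉ L.
This is a contradiction; hence L is not regular.

a^{p+k} b^p a^p b^p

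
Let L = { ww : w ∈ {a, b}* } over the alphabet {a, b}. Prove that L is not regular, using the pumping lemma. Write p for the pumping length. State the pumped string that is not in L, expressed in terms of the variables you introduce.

Assume L is regular. Let p be the pumping length given by the pumping lemma.
Take w = a^p b^p a^p b^p = uu where u = a^pb^p; then w ∈ L and |w| = 4p ≥ p.
Write w = xyz as guaranteed by the lemma, with |xy| ≤ p and |y| ≥ 1.
The first p characters of w are a's, so xy (and hence y) consists only of a's. Write y = a^k, 1 ≤ k ≤ p.
Pump with i = 2: xy^2z = a^{p+k} b^p a^p b^p, of length 4p+k. Suppose this equals vv. The string starts with a and ends with b, so v does too; thus the boundary between the two copies of v is a b→a transition. There is exactly one such transition, at position 2p+k, so |v| = 2p+k and |vv| = 4p+2k ≠ 4p+k since k ≥ 1. So xy^2z ∉ L.
This contradicts the pumping lemma, so L is not regular.

a^{p+k} b^p a^p b^p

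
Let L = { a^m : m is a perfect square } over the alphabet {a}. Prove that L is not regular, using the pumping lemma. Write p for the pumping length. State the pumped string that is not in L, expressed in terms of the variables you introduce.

Assume L is regular. Let p be the pumping length given by the pumping lemma.
Take w = a^{p²} ∈ L with |w| = p² ≥ p.
By the pumping lemma, w = xyz with |xy| ≤ p and |y| > 0.
Then y = a^k for some k with 1 ≤ k ≤ p.
Pump with i = 2: xy^2z = a^{p²+k}. Since 1 ≤ k ≤ p, p² < p²+k ≤ p²+p < (p+1)², so p²+k lies strictly between consecutive squares and is not a perfect square. So xy^2z ∉ L.
This is a contradiction; hence L is not regular.

a^{p²+k}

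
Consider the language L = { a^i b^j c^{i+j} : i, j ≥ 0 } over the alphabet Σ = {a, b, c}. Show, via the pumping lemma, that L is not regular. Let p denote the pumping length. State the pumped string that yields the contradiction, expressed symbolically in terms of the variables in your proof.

Assume L is regular; let p be its pumping constant.
Take w = a^p b^p c^{2p} ∈ L (with i=j=p, i+j=2p), |w| = 4p ≥ p.
Write w = xyz as guaranteed by the lemma, with |xy| ≤ p and |y| ≥ 1.
The first p characters of w are a's, so xy (and hence y) consists only of a's. Write y = a^k, 1 ≤ k ≤ p.
Consider xy^2z = a^{p+k} b^p c^{2p}. Now the a- and b-counts sum to 2p+k, but the c-count is 2p ≠ 2p+k. So xy^2z ∉ L.
This contradicts the pumping lemma, so L is not regular.

a^{p+k} b^p c^{2p}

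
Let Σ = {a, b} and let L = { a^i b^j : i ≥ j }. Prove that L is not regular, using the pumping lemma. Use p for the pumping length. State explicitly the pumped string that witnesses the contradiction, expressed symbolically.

Assume L is regular. Let p be the pumping length given by the pumping lemma.
Choose w = a^p b^p ∈ L, with |w| = 2p ≥ p.
The pumping lemma gives a decomposition w = xyz where |xy| ≤ p and y is nonempty.
Because |xy| ≤ p and w begins with p copies of a, we have y = a^k with 1 ≤ k ≤ p.
Consider xy^0z = xz = a^{p-k} b^p. Since k ≥ 1, the a-count p-k is less than p, so i ≥ j fails; thus xz ∉ L.
Contradiction. Therefore L is not regular.

a^{p-k} b^p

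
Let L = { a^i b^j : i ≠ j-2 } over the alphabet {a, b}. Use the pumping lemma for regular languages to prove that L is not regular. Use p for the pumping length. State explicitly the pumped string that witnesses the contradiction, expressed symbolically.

Assume L is regular. Let p be the pumping length given by the pumping lemma.
Choose w = a^p b^{p+p!+2}. Since p ≠ (p+p!+2)-2 = p+p!, w ∈ L; and |w| ≥ p.
By the pumping lemma, w = xyz with |xy| ≤ p and |y| > 0.
The first p characters of w are a's, so xy (and hence y) consists only of a's. Write y = a^k, 1 ≤ k ≤ p.
Since 1 ≤ k ≤ p, k divides p!; set t = 1 + p!/k. Then xy^t z has p + (p!/k)·k = p + p! copies of a. Now the a-count is p+p! and (b-count)-2 = (p+p!+2)-2 = p+p!, so i ≠ j-2 fails. So xy^t z = a^{p+p!} b^{p+p!+2} ∉ L.
This is a contradiction; hence L is not regular.

a^{p+p!} b^{p+p!+2}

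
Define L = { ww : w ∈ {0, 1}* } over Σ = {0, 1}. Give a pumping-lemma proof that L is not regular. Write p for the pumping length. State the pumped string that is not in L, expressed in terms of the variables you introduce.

Toward a contradiction, assume L is regular with pumping length p.
Take w = 0^p 1^p 0^p 1^p = uu where u = 0^p1^p; then w ∈ L and |w| = 4p ≥ p.
Write w = xyz as guaranteed by the lemma, with |xy| ≤ p and |y| > 0.
The first p characters of w are 0's, so xy (and hence y) consists only of 0's. Write y = 0^k, 1 ≤ k ≤ p.
Pump with i = 2: xy^2z = 0^{p+k} 1^p 0^p 1^p, of length 4p+k. Suppose this equals vv. The string starts with 0 and ends with 1, so v does too; thus the boundary between the two copies of v is a 1→0 transition. There is exactly one such transition, at position 2p+k, so |v| = 2p+k and |vv| = 4p+2k ≠ 4p+k since k ≥ 1. So xy^2z ∉ L.
This contradicts the pumping lemma, so L is not regular.

0^{p+k} 1^p 0^p 1^p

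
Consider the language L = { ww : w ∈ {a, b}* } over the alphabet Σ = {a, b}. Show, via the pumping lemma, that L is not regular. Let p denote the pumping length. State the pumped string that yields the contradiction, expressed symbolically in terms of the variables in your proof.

Assume L is regular; let p be its pumping constant.
Take w = a^p b^p a^p b^p = uu where u = a^pb^p; then w ∈ L and |w| = 4p ≥ p.
The pumping lemma gives a decomposition w = xyz where |xy| ≤ p and |y| > 0.
Because |xy| ≤ p and w begins with p copies of a, we have y = a^k with 1 ≤ k ≤ p.
Pump with i = 2: xy^2z = a^{p+k} b^p a^p b^p, of length 4p+k. Suppose this equals vv. The string starts with a and ends with b, so v does too; thus the boundary between the two copies of v is a b→a transition. There is exactly one such transition, at position 2p+k, so |v| = 2p+k and |vv| = 4p+2k ≠ 4p+k since k ≥ 1. So xy^2z ∉ L.
This is a contradiction; hence L is not regular.

a^{p+k} b^p a^p b^p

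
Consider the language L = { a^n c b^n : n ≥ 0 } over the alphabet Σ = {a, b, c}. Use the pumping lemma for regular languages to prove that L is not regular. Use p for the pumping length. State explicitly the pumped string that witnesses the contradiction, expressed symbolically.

Suppose for contradiction that L is regular, and let p be the pumping length.
Take w = a^p c b^p ∈ L with |w| = 2p+1 ≥ p.
The pumping lemma gives a decomposition w = xyz where |xy| ≤ p and |y| > 0.
Because |xy| ≤ p and w begins with p copies of a, we have y = a^k with 1 ≤ k ≤ p.
Pump with i = 2: xy^2z = a^{p+k} c b^p, which would require p+k = p. But k ≥ 1, so xy^2z ∉ L.
Contradiction. Therefore L is not regular.

a^{p+k} c b^p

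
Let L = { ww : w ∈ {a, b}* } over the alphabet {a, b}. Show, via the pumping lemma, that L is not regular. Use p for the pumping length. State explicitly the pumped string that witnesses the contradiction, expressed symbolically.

a^{p+k} b^p a^p b^p

Suppose for contradiction that L is regular, and let p be the pumping length.
Take w = a^p b^p a^p b^p = uu where u = a^pb^p; then w ∈ L and |w| = 4p ≥ p.
Write w = xyz as guaranteed by the lemma, with |xy| ≤ p and |y| ≥ 1.
The first p characters of w are a's, so xy (and hence y) consists only of a's. Write y = a^k, 1 ≤ k ≤ p.
Pump with i = 2: xy^2z = a^{p+k} b^p a^p b^p, of length 4p+k. Suppose this equals vv. The string starts with a and ends with b, so v does too; thus the boundary between the two copies of v is a b→a transition. There is exactly one such transition, at position 2p+k, so |v| = 2p+k and |vv| = 4p+2k ≠ 4p+k since k ≥ 1. So xy^2z ∉ L.
Contradiction. Therefore L is not regular.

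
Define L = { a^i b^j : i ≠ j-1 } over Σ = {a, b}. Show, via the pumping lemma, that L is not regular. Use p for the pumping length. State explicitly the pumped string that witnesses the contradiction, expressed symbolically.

a^{p+p!} b^{p+p!+1}

Toward a contradiction, assume L is regular with pumping length p.
Choose w = a^p b^{p+p!+1}. Since p ≠ (p+p!+1)-1 = p+p!, w ∈ L; and |w| ≥ p.
The pumping lemma gives a decomposition w = xyz where |xy| ≤ p and |y| ≥ 1.
The first p characters of w are a's, so xy (and hence y) consists only of a's. Write y = a^k, 1 ≤ k ≤ p.
Since 1 ≤ k ≤ p, k divides p!; set t = 1 + p!/k. Then xy^t z has p + (p!/k)·k = p + p! copies of a. Now the a-count is p+p! and (b-count)-1 = (p+p!+1)-1 = p+p!, so i ≠ j-1 fails. So xy^t z = a^{p+p!} b^{p+p!+1} ∉ L.
This contradicts the pumping lemma, so L is not regular.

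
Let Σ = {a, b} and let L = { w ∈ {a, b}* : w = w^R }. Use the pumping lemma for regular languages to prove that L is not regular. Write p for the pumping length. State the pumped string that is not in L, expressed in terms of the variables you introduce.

a^{p+k} b a^p

Toward a contradiction, assume L is regular with pumping length p.
Take w = a^p b a^p, a palindrome of length 2p+1 ≥ p.
By the pumping lemma, w = xyz with |xy| ≤ p and |y| > 0.
The first p characters of w are a's, so xy (and hence y) consists only of a's. Write y = a^k, 1 ≤ k ≤ p.
Pump with i = 2: xy^2z = a^{p+k} b a^p. Its reverse is a^p b a^{p+k}, which differs from xy^2z since k ≥ 1. So xy^2z is not a palindrome and xy^2z ∉ L.
This is a contradiction; hence L is not regular.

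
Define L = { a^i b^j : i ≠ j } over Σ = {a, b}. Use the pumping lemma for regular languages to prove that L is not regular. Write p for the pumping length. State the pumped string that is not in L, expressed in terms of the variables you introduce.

Assume L is regular. Let p be the pumping length given by the pumping lemma.
Choose w = a^p b^{p+p!}. Since p ≠ p+p!, w ∈ L; and |w| ≥ p.
The pumping lemma gives a decomposition w = xyz where |xy| ≤ p and |y| ≥ 1.
Since the first p symbols of w are all a's and |xy| ≤ p, y lies entirely in the leading a-block: y = a^k for some k with 1 ≤ k ≤ p.
Since 1 ≤ k ≤ p, k divides p!; set t = 1 + p!/k. Then xy^t z has p + (p!/k)·k = p + p! copies of a. Now the a-count equals the b-count, so i ≠ j fails. So xy^t z = a^{p+p!} b^{p+p!} ∉ L.
This contradicts the pumping lemma, so L is not regular.

a^{p+p!} b^{p+p!}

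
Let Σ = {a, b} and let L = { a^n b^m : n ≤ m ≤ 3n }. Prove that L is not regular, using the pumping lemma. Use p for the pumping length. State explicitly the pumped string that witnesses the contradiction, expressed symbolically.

Toward a contradiction, assume L is regular with pumping length p.
Take w = a^p b^p ∈ L (since p ≤ p ≤ 3p), with |w| = 2p ≥ p.
Write w = xyz as guaranteed by the lemma, with |xy| ≤ p and |y| > 0.
Since the first p symbols of w are all a's and |xy| ≤ p, y lies entirely in the leading a-block: y = a^k for some k with 1 ≤ k ≤ p.
Pump with i = 2: xy^2z = a^{p+k} b^p. Now n = p+k > p = m, so the condition n ≤ m fails. Thus xy^2z ∉ L.
This contradicts the pumping lemma, so L is not regular.

a^{p+k} b^p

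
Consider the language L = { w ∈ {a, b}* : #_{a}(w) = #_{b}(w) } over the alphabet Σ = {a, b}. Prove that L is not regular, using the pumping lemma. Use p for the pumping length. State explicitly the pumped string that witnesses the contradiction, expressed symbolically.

Assume L is regular; let p be its pumping constant.
Choose w = a^p b^p ∈ L with |w| = 2p ≥ p.
The pumping lemma gives a decomposition w = xyz where |xy| ≤ p and |y| > 0.
Because |xy| ≤ p and w begins with p copies of a, we have y = a^k with 1 ≤ k ≤ p.
Pump with i = 2: xy^2z = a^{p+k} b^p has p+k occurrences of a but only p of b. Since k ≥ 1 the counts differ, so xy^2z ∉ L.
Contradiction. Therefore L is not regular.

a^{p+k} b^p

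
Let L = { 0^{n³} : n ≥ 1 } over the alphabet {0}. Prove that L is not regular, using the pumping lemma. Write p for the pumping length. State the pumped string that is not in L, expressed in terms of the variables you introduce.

Toward a contradiction, assume L is regular with pumping length p.
Take w = 0^{p³} ∈ L with |w| = p³ ≥ p.
Write w = xyz as guaranteed by the lemma, with |xy| ≤ p and |y| > 0.
Then y = 0^k for some k with 1 ≤ k ≤ p.
Pump with i = 2: xy^2z = 0^{p³+k}. Since 1 ≤ k ≤ p, p³ < p³+k ≤ p³+p < p³+3p²+3p+1 = (p+1)³, so p³+k is not a perfect cube. So xy^2z ∉ L.
This is a contradiction; hence L is not regular.

0^{p³+k}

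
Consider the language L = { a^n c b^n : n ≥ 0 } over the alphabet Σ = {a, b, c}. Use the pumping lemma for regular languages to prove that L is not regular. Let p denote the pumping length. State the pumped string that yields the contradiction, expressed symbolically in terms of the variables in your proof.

Assume L is regular. Let p be the pumping length given by the pumping lemma.
Take w = a^p c b^p ∈ L with |w| = 2p+1 ≥ p.
The pumping lemma gives a decomposition w = xyz where |xy| ≤ p and |y| > 0.
Since the first p symbols of w are all a's and |xy| ≤ p, y lies entirely in the leading a-block: y = a^k for some k with 1 ≤ k ≤ p.
Pump with i = 2: xy^2z = a^{p+k} c b^p, which would require p+k = p. But k ≥ 1, so xy^2z ∉ L.
Contradiction. Therefore L is not regular.

a^{p+k} c b^p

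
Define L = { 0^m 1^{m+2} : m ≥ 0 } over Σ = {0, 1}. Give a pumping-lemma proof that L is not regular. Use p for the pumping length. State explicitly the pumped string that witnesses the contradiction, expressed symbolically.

Suppose for contradiction that L is regular, and let p be the pumping length.
Choose w = 0^p 1^{p+2}, which is in L with |w| = 2p+2 ≥ p.
The pumping lemma gives a decomposition w = xyz where |xy| ≤ p and |y| ≥ 1.
Since the first p symbols of w are all 0's and |xy| ≤ p, y lies entirely in the leading 0-block: y = 0^k for some k with 1 ≤ k ≤ p.
Pump with i = 2: xy^2z = 0^{p+k} 1^{p+2}. For this to lie in L we would need p+2 = (p+k)+2, which forces k = 0. But k ≥ 1, so xy^2z ∉ L.
Contradiction. Therefore L is not regular.

0^{p+k} 1^{p+2}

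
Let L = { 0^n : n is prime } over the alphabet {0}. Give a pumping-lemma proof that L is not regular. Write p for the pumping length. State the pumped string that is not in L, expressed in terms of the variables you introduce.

0^{q(1+k)}

Assume L is regular; let p be its pumping constant.
Let q be a prime with q ≥ p+2 (infinitely many primes exist), and take w = 0^q ∈ L with |w| = q ≥ p.
The pumping lemma gives a decomposition w = xyz where |xy| ≤ p and y is nonempty.
Then y = 0^k for some k with 1 ≤ k ≤ p.
Since 1 ≤ k ≤ p, |xz| = q-k. Pump with i = q+1: |xy^{q+1}z| = (q-k)+(q+1)k = q+qk = q(1+k), which is composite (both factors ≥ 2). So xy^{q+1}z = 0^{q(1+k)} ∉ L.
This is a contradiction; hence L is not regular.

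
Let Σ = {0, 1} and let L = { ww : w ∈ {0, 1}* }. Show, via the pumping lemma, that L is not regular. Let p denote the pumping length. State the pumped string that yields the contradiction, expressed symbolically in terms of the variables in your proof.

Toward a contradiction, assume L is regular with pumping length p.
Take w = 0^p 1^p 0^p 1^p = uu where u = 0^p1^p; then w ∈ L and |w| = 4p ≥ p.
By the pumping lemma, w = xyz with |xy| ≤ p and |y| ≥ 1.
Since the first p symbols of w are all 0's and |xy| ≤ p, y lies entirely in the leading 0-block: y = 0^k for some k with 1 ≤ k ≤ p.
Pump with i = 2: xy^2z = 0^{p+k} 1^p 0^p 1^p, of length 4p+k. Suppose this equals vv. The string starts with 0 and ends with 1, so v does too; thus the boundary between the two copies of v is a 1→0 transition. There is exactly one such transition, at position 2p+k, so |v| = 2p+k and |vv| = 4p+2k ≠ 4p+k since k ≥ 1. So xy^2z ∉ L.
This is a contradiction; hence L is not regular.

0^{p+k} 1^p 0^p 1^p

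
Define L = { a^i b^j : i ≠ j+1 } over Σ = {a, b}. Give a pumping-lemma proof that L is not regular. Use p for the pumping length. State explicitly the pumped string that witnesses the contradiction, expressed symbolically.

a^{p+p!} b^{p+p!-1}

Toward a contradiction, assume L is regular with pumping length p.
Choose w = a^p b^{p+p!-1}. Since p ≠ (p+p!-1)+1 = p+p!, w ∈ L; and |w| ≥ p.
The pumping lemma gives a decomposition w = xyz where |xy| ≤ p and y is nonempty.
The first p characters of w are a's, so xy (and hence y) consists only of a's. Write y = a^k, 1 ≤ k ≤ p.
Since 1 ≤ k ≤ p, k divides p!; set t = 1 + p!/k. Then xy^t z has p + (p!/k)·k = p + p! copies of a. Now the a-count is p+p! and (b-count)+1 = (p+p!-1)+1 = p+p!, so i ≠ j+1 fails. So xy^t z = a^{p+p!} b^{p+p!-1} ∉ L.
Contradiction. Therefore L is not regular.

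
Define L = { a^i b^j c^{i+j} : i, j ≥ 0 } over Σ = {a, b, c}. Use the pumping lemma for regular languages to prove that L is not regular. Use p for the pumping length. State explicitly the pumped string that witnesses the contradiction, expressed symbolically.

Assume L is regular; let p be its pumping constant.
Take w = a^p b^p c^{2p} ∈ L (with i=j=p, i+j=2p), |w| = 4p ≥ p.
Write w = xyz as guaranteed by the lemma, with |xy| ≤ p and |y| ≥ 1.
Since the first p symbols of w are all a's and |xy| ≤ p, y lies entirely in the leading a-block: y = a^k for some k with 1 ≤ k ≤ p.
Consider xy^2z = a^{p+k} b^p c^{2p}. Now the a- and b-counts sum to 2p+k, but the c-count is 2p ≠ 2p+k. So xy^2z ∉ L.
This contradicts the pumping lemma, so L is not regular.

a^{p+k} b^p c^{2p}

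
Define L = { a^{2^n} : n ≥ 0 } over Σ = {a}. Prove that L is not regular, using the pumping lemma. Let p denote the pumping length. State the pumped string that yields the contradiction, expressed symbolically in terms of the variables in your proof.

Assume L is regular. Let p be the pumping length given by the pumping lemma.
Take w = a^{2^p} ∈ L with |w| = 2^p ≥ p.
Write w = xyz as guaranteed by the lemma, with |xy| ≤ p and |y| > 0.
Then y = a^k for some k with 1 ≤ k ≤ p.
Pump with i = 2: xy^2z = a^{2^p+k}. Since 1 ≤ k ≤ p < 2^p, we have 2^p < 2^p+k < 2^{p+1}, so 2^p+k is not a power of 2. So xy^2z ∉ L.
This is a contradiction; hence L is not regular.

a^{2^p+k}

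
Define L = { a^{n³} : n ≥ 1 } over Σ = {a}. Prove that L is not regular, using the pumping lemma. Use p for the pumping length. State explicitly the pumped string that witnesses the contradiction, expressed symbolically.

a^{p³+k}

Suppose for contradiction that L is regular, and let p be the pumping length.
Take w = a^{p³} ∈ L with |w| = p³ ≥ p.
Write w = xyz as guaranteed by the lemma, with |xy| ≤ p and |y| ≥ 1.
Then y = a^k for some k with 1 ≤ k ≤ p.
Pump with i = 2: xy^2z = a^{p³+k}. Since 1 ≤ k ≤ p, p³ < p³+k ≤ p³+p < p³+3p²+3p+1 = (p+1)³, so p³+k is not a perfect cube. So xy^2z ∉ L.
This contradicts the pumping lemma, so L is not regular.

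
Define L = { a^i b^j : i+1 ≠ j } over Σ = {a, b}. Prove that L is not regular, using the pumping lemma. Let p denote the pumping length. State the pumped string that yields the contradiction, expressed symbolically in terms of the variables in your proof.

Toward a contradiction, assume L is regular with pumping length p.
Choose w = a^p b^{p+p!+1}. Since p ≠ (p+p!+1)-1 = p+p!, w ∈ L; and |w| ≥ p.
The pumping lemma gives a decomposition w = xyz where |xy| ≤ p and y is nonempty.
Since the first p symbols of w are all a's and |xy| ≤ p, y lies entirely in the leading a-block: y = a^k for some k with 1 ≤ k ≤ p.
Since 1 ≤ k ≤ p, k divides p!; set t = 1 + p!/k. Then xy^t z has p + (p!/k)·k = p + p! copies of a. Now the a-count is p+p! and (b-count)-1 = (p+p!+1)-1 = p+p!, so i+1 ≠ j fails. So xy^t z = a^{p+p!} b^{p+p!+1} ∉ L.
This is a contradiction; hence L is not regular.

a^{p+p!} b^{p+p!+1}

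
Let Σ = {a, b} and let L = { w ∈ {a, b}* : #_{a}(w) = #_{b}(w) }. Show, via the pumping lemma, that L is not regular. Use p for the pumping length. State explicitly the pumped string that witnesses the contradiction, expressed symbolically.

a^{p+k} b^p

Toward a contradiction, assume L is regular with pumping length p.
Choose w = a^p b^p ∈ L with |w| = 2p ≥ p.
The pumping lemma gives a decomposition w = xyz where |xy| ≤ p and y is nonempty.
Because |xy| ≤ p and w begins with p copies of a, we have y = a^k with 1 ≤ k ≤ p.
Pump with i = 2: xy^2z = a^{p+k} b^p has p+k occurrences of a but only p of b. Since k ≥ 1 the counts differ, so xy^2z ∉ L.
Contradiction. Therefore L is not regular.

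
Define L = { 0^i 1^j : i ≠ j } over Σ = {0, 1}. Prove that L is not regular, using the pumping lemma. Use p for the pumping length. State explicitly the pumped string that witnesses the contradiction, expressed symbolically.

0^{p+p!} 1^{p+p!}

Toward a contradiction, assume L is regular with pumping length p.
Choose w = 0^p 1^{p+p!}. Since p ≠ p+p!, w ∈ L; and |w| ≥ p.
The pumping lemma gives a decomposition w = xyz where |xy| ≤ p and |y| ≥ 1.
Because |xy| ≤ p and w begins with p copies of 0, we have y = 0^k with 1 ≤ k ≤ p.
Since 1 ≤ k ≤ p, k divides p!; set t = 1 + p!/k. Then xy^t z has p + (p!/k)·k = p + p! copies of 0. Now the 0-count equals the 1-count, so i ≠ j fails. So xy^t z = 0^{p+p!} 1^{p+p!} ∉ L.
Contradiction. Therefore L is not regular.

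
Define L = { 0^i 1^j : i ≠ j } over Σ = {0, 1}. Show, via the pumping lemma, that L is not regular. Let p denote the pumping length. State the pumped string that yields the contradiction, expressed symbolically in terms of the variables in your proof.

0^{p+p!} 1^{p+p!}

Suppose for contradiction that L is regular, and let p be the pumping length.
Choose w = 0^p 1^{p+p!}. Since p ≠ p+p!, w ∈ L; and |w| ≥ p.
The pumping lemma gives a decomposition w = xyz where |xy| ≤ p and |y| > 0.
Because |xy| ≤ p and w begins with p copies of 0, we have y = 0^k with 1 ≤ k ≤ p.
Since 1 ≤ k ≤ p, k divides p!; set t = 1 + p!/k. Then xy^t z has p + (p!/k)·k = p + p! copies of 0. Now the 0-count equals the 1-count, so i ≠ j fails. So xy^t z = 0^{p+p!} 1^{p+p!} ∉ L.
This is a contradiction; hence L is not regular.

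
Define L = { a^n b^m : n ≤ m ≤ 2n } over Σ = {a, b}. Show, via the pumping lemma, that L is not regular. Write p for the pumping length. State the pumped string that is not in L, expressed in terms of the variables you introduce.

a^{p+k} b^p

Assume L is regular; let p be its pumping constant.
Take w = a^p b^p ∈ L (since p ≤ p ≤ 2p), with |w| = 2p ≥ p.
Write w = xyz as guaranteed by the lemma, with |xy| ≤ p and |y| > 0.
Since the first p symbols of w are all a's and |xy| ≤ p, y lies entirely in the leading a-block: y = a^k for some k with 1 ≤ k ≤ p.
Pump with i = 2: xy^2z = a^{p+k} b^p. Now n = p+k > p = m, so the condition n ≤ m fails. Thus xy^2z ∉ L.
Contradiction. Therefore L is not regular.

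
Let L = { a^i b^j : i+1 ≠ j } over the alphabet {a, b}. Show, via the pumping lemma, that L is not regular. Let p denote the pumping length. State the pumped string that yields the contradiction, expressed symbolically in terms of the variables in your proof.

a^{p+p!} b^{p+p!+1}

Assume L is regular. Let p be the pumping length given by the pumping lemma.
Choose w = a^p b^{p+p!+1}. Since p ≠ (p+p!+1)-1 = p+p!, w ∈ L; and |w| ≥ p.
Write w = xyz as guaranteed by the lemma, with |xy| ≤ p and y is nonempty.
Since the first p symbols of w are all a's and |xy| ≤ p, y lies entirely in the leading a-block: y = a^k for some k with 1 ≤ k ≤ p.
Since 1 ≤ k ≤ p, k divides p!; set t = 1 + p!/k. Then xy^t z has p + (p!/k)·k = p + p! copies of a. Now the a-count is p+p! and (b-count)-1 = (p+p!+1)-1 = p+p!, so i+1 ≠ j fails. So xy^t z = a^{p+p!} b^{p+p!+1} ∉ L.
Contradiction. Therefore L is not regular.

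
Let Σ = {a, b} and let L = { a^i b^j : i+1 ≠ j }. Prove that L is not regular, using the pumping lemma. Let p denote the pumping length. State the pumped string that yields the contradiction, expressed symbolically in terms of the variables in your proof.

Assume L is regular; let p be its pumping constant.
Choose w = a^p b^{p+p!+1}. Since p ≠ (p+p!+1)-1 = p+p!, w ∈ L; and |w| ≥ p.
The pumping lemma gives a decomposition w = xyz where |xy| ≤ p and |y| ≥ 1.
The first p characters of w are a's, so xy (and hence y) consists only of a's. Write y = a^k, 1 ≤ k ≤ p.
Since 1 ≤ k ≤ p, k divides p!; set t = 1 + p!/k. Then xy^t z has p + (p!/k)·k = p + p! copies of a. Now the a-count is p+p! and (b-count)-1 = (p+p!+1)-1 = p+p!, so i+1 ≠ j fails. So xy^t z = a^{p+p!} b^{p+p!+1} ∉ L.
Contradiction. Therefore L is not regular.

a^{p+p!} b^{p+p!+1}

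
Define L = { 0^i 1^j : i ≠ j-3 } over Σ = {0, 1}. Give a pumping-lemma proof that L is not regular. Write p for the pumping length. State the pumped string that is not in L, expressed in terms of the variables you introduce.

Assume L is regular; let p be its pumping constant.
Choose w = 0^p 1^{p+p!+3}. Since p ≠ (p+p!+3)-3 = p+p!, w ∈ L; and |w| ≥ p.
The pumping lemma gives a decomposition w = xyz where |xy| ≤ p and y is nonempty.
Because |xy| ≤ p and w begins with p copies of 0, we have y = 0^k with 1 ≤ k ≤ p.
Since 1 ≤ k ≤ p, k divides p!; set t = 1 + p!/k. Then xy^t z has p + (p!/k)·k = p + p! copies of 0. Now the 0-count is p+p! and (1-count)-3 = (p+p!+3)-3 = p+p!, so i ≠ j-3 fails. So xy^t z = 0^{p+p!} 1^{p+p!+3} ∉ L.
This contradicts the pumping lemma, so L is not regular.

0^{p+p!} 1^{p+p!+3}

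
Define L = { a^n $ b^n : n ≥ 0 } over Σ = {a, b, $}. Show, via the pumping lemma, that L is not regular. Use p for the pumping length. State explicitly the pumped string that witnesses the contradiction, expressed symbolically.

Assume L is regular. Let p be the pumping length given by the pumping lemma.
Take w = a^p $ b^p ∈ L with |w| = 2p+1 ≥ p.
By the pumping lemma, w = xyz with |xy| ≤ p and |y| > 0.
Because |xy| ≤ p and w begins with p copies of a, we have y = a^k with 1 ≤ k ≤ p.
Pump with i = 2: xy^2z = a^{p+k} $ b^p, which would require p+k = p. But k ≥ 1, so xy^2z ∉ L.
This is a contradiction; hence L is not regular.

a^{p+k} $ b^p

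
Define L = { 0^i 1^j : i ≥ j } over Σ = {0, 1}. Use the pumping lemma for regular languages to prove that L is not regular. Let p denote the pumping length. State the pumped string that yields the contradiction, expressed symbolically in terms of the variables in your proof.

Assume L is regular; let p be its pumping constant.
Choose w = 0^p 1^p ∈ L, with |w| = 2p ≥ p.
The pumping lemma gives a decomposition w = xyz where |xy| ≤ p and |y| > 0.
Since the first p symbols of w are all 0's and |xy| ≤ p, y lies entirely in the leading 0-block: y = 0^k for some k with 1 ≤ k ≤ p.
Consider xy^0z = xz = 0^{p-k} 1^p. Since k ≥ 1, the 0-count p-k is less than p, so i ≥ j fails; thus xz ∉ L.
This contradicts the pumping lemma, so L is not regular.

0^{p-k} 1^p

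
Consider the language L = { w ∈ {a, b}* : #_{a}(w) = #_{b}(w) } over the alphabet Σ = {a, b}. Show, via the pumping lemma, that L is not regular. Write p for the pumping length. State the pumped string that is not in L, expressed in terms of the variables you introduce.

a^{p+k} b^p

Suppose for contradiction that L is regular, and let p be the pumping length.
Choose w = a^p b^p ∈ L with |w| = 2p ≥ p.
The pumping lemma gives a decomposition w = xyz where |xy| ≤ p and |y| > 0.
The first p characters of w are a's, so xy (and hence y) consists only of a's. Write y = a^k, 1 ≤ k ≤ p.
Pump with i = 2: xy^2z = a^{p+k} b^p has p+k occurrences of a but only p of b. Since k ≥ 1 the counts differ, so xy^2z ∉ L.
Contradiction. Therefore L is not regular.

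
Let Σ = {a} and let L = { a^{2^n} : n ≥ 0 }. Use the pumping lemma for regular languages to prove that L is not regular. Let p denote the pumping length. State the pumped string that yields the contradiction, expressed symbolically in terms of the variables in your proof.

a^{2^p+k}

Assume L is regular. Let p be the pumping length given by the pumping lemma.
Take w = a^{2^p} ∈ L with |w| = 2^p ≥ p.
By the pumping lemma, w = xyz with |xy| ≤ p and |y| ≥ 1.
Then y = a^k for some k with 1 ≤ k ≤ p.
Pump with i = 2: xy^2z = a^{2^p+k}. Since 1 ≤ k ≤ p < 2^p, we have 2^p < 2^p+k < 2^{p+1}, so 2^p+k is not a power of 2. So xy^2z ∉ L.
Contradiction. Therefore L is not regular.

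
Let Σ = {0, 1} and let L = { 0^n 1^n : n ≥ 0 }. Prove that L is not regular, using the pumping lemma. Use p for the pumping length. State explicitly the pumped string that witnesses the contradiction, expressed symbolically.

Assume L is regular. Let p be the pumping length given by the pumping lemma.
Let w = 0^p 1^p ∈ L; note |w| = 2p ≥ p.
The pumping lemma gives a decomposition w = xyz where |xy| ≤ p and |y| > 0.
Because |xy| ≤ p and w begins with p copies of 0, we have y = 0^k with 1 ≤ k ≤ p.
Pump with i = 2: xy^2z = 0^{p+k} 1^p. For this to lie in L we would need p = p+k, which forces k = 0. But k ≥ 1, so xy^2z ∉ L.
This is a contradiction; hence L is not regular.

0^{p+k} 1^p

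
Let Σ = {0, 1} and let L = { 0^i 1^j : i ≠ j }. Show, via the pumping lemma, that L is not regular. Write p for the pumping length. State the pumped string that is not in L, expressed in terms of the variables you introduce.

Toward a contradiction, assume L is regular with pumping length p.
Choose w = 0^p 1^{p+p!}. Since p ≠ p+p!, w ∈ L; and |w| ≥ p.
By the pumping lemma, w = xyz with |xy| ≤ p and |y| > 0.
Because |xy| ≤ p and w begins with p copies of 0, we have y = 0^k with 1 ≤ k ≤ p.
Since 1 ≤ k ≤ p, k divides p!; set t = 1 + p!/k. Then xy^t z has p + (p!/k)·k = p + p! copies of 0. Now the 0-count equals the 1-count, so i ≠ j fails. So xy^t z = 0^{p+p!} 1^{p+p!} ∉ L.
Contradiction. Therefore L is not regular.

0^{p+p!} 1^{p+p!}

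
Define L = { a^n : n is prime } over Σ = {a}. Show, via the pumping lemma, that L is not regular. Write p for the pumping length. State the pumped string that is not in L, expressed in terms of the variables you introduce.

Toward a contradiction, assume L is regular with pumping length p.
Let q be a prime with q ≥ p+2 (infinitely many primes exist), and take w = a^q ∈ L with |w| = q ≥ p.
By the pumping lemma, w = xyz with |xy| ≤ p and |y| > 0.
Then y = a^k for some k with 1 ≤ k ≤ p.
Since 1 ≤ k ≤ p, |xz| = q-k. Pump with i = q+1: |xy^{q+1}z| = (q-k)+(q+1)k = q+qk = q(1+k), which is composite (both factors ≥ 2). So xy^{q+1}z = a^{q(1+k)} ∉ L.
This is a contradiction; hence L is not regular.

a^{q(1+k)}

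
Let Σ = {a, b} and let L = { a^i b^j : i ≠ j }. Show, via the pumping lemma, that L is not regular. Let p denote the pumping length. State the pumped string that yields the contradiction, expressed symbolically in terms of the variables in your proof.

Assume L is regular; let p be its pumping constant.
Choose w = a^p b^{p+p!}. Since p ≠ p+p!, w ∈ L; and |w| ≥ p.
Write w = xyz as guaranteed by the lemma, with |xy| ≤ p and |y| > 0.
Because |xy| ≤ p and w begins with p copies of a, we have y = a^k with 1 ≤ k ≤ p.
Since 1 ≤ k ≤ p, k divides p!; set t = 1 + p!/k. Then xy^t z has p + (p!/k)·k = p + p! copies of a. Now the a-count equals the b-count, so i ≠ j fails. So xy^t z = a^{p+p!} b^{p+p!} ∉ L.
Contradiction. Therefore L is not regular.

a^{p+p!} b^{p+p!}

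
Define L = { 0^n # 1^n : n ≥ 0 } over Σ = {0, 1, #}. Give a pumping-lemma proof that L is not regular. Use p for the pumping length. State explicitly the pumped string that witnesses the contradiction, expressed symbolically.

Suppose for contradiction that L is regular, and let p be the pumping length.
Take w = 0^p # 1^p ∈ L with |w| = 2p+1 ≥ p.
Write w = xyz as guaranteed by the lemma, with |xy| ≤ p and |y| > 0.
Since the first p symbols of w are all 0's and |xy| ≤ p, y lies entirely in the leading 0-block: y = 0^k for some k with 1 ≤ k ≤ p.
Pump with i = 2: xy^2z = 0^{p+k} # 1^p, which would require p+k = p. But k ≥ 1, so xy^2z ∉ L.
This is a contradiction; hence L is not regular.

0^{p+k} # 1^p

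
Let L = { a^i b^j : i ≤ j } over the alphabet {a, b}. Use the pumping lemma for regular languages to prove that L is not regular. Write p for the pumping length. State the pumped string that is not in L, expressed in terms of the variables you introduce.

a^{p+k} b^p

Suppose for contradiction that L is regular, and let p be the pumping length.
Choose w = a^p b^p ∈ L, with |w| = 2p ≥ p.
By the pumping lemma, w = xyz with |xy| ≤ p and y is nonempty.
Because |xy| ≤ p and w begins with p copies of a, we have y = a^k with 1 ≤ k ≤ p.
Consider xy^2z = a^{p+k} b^p. Since k ≥ 1, the a-count p+k exceeds the b-count p, so i ≤ j fails; thus xy^2z ∉ L.
This contradicts the pumping lemma, so L is not regular.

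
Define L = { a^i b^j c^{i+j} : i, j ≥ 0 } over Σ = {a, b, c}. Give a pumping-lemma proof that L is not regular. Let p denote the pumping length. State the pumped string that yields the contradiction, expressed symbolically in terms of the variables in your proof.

a^{p+k} b^p c^{2p}

Suppose for contradiction that L is regular, and let p be the pumping length.
Take w = a^p b^p c^{2p} ∈ L (with i=j=p, i+j=2p), |w| = 4p ≥ p.
Write w = xyz as guaranteed by the lemma, with |xy| ≤ p and |y| ≥ 1.
The first p characters of w are a's, so xy (and hence y) consists only of a's. Write y = a^k, 1 ≤ k ≤ p.
Consider xy^2z = a^{p+k} b^p c^{2p}. Now the a- and b-counts sum to 2p+k, but the c-count is 2p ≠ 2p+k. So xy^2z ∉ L.
This is a contradiction; hence L is not regular.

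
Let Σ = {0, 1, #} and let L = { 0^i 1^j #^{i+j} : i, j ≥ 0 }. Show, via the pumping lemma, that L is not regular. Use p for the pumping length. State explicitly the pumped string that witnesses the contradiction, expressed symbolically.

0^{p+k} 1^p #^{2p}

Assume L is regular. Let p be the pumping length given by the pumping lemma.
Take w = 0^p 1^p #^{2p} ∈ L (with i=j=p, i+j=2p), |w| = 4p ≥ p.
The pumping lemma gives a decomposition w = xyz where |xy| ≤ p and y is nonempty.
The first p characters of w are 0's, so xy (and hence y) consists only of 0's. Write y = 0^k, 1 ≤ k ≤ p.
Consider xy^2z = 0^{p+k} 1^p #^{2p}. Now the 0- and 1-counts sum to 2p+k, but the #-count is 2p ≠ 2p+k. So xy^2z ∉ L.
This contradicts the pumping lemma, so L is not regular.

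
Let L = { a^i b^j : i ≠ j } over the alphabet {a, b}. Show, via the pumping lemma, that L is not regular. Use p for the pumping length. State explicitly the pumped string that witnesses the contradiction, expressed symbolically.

a^{p+p!} b^{p+p!}

Assume L is regular. Let p be the pumping length given by the pumping lemma.
Choose w = a^p b^{p+p!}. Since p ≠ p+p!, w ∈ L; and |w| ≥ p.
By the pumping lemma, w = xyz with |xy| ≤ p and |y| > 0.
Since the first p symbols of w are all a's and |xy| ≤ p, y lies entirely in the leading a-block: y = a^k for some k with 1 ≤ k ≤ p.
Since 1 ≤ k ≤ p, k divides p!; set t = 1 + p!/k. Then xy^t z has p + (p!/k)·k = p + p! copies of a. Now the a-count equals the b-count, so i ≠ j fails. So xy^t z = a^{p+p!} b^{p+p!} ∉ L.
Contradiction. Therefore L is not regular.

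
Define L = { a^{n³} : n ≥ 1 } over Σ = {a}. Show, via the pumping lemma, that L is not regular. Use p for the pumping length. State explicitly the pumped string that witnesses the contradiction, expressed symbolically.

a^{p³+k}

Toward a contradiction, assume L is regular with pumping length p.
Take w = a^{p³} ∈ L with |w| = p³ ≥ p.
Write w = xyz as guaranteed by the lemma, with |xy| ≤ p and |y| ≥ 1.
Then y = a^k for some k with 1 ≤ k ≤ p.
Pump with i = 2: xy^2z = a^{p³+k}. Since 1 ≤ k ≤ p, p³ < p³+k ≤ p³+p < p³+3p²+3p+1 = (p+1)³, so p³+k is not a perfect cube. So xy^2z ∉ L.
This contradicts the pumping lemma, so L is not regular.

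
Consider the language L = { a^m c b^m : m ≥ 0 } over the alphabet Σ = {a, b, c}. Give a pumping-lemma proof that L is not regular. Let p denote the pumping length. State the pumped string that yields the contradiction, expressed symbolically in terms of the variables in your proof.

a^{p+k} c b^p

Suppose for contradiction that L is regular, and let p be the pumping length.
Take w = a^p c b^p ∈ L with |w| = 2p+1 ≥ p.
By the pumping lemma, w = xyz with |xy| ≤ p and |y| ≥ 1.
The first p characters of w are a's, so xy (and hence y) consists only of a's. Write y = a^k, 1 ≤ k ≤ p.
Pump with i = 2: xy^2z = a^{p+k} c b^p, which would require p+k = p. But k ≥ 1, so xy^2z ∉ L.
This contradicts the pumping lemma, so L is not regular.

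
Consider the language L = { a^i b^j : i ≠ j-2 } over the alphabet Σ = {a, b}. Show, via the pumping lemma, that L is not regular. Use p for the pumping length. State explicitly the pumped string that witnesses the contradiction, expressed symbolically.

a^{p+p!} b^{p+p!+2}

Suppose for contradiction that L is regular, and let p be the pumping length.
Choose w = a^p b^{p+p!+2}. Since p ≠ (p+p!+2)-2 = p+p!, w ∈ L; and |w| ≥ p.
The pumping lemma gives a decomposition w = xyz where |xy| ≤ p and |y| > 0.
Because |xy| ≤ p and w begins with p copies of a, we have y = a^k with 1 ≤ k ≤ p.
Since 1 ≤ k ≤ p, k divides p!; set t = 1 + p!/k. Then xy^t z has p + (p!/k)·k = p + p! copies of a. Now the a-count is p+p! and (b-count)-2 = (p+p!+2)-2 = p+p!, so i ≠ j-2 fails. So xy^t z = a^{p+p!} b^{p+p!+2} ∉ L.
This contradicts the pumping lemma, so L is not regular.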